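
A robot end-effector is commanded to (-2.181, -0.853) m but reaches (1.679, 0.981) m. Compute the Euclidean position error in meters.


dx = 1.679 - (-2.181) = 3.8600, dy = 0.981 - (-0.853) = 1.8340
err = sqrt(14.899600 + 3.363556) = 4.2735

4.2735 m


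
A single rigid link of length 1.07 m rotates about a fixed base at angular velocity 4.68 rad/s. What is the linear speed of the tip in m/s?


v = L*omega = 1.07 * 4.68 = 5.0076

5.0076 m/s


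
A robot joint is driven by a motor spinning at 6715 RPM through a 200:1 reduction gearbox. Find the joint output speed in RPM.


omega_joint = omega_motor / N = 6715 / 200 = 33.5750

33.5750 RPM


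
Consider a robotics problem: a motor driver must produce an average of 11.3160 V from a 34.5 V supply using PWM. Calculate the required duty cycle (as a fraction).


D = V_avg/V_supply = 11.3160/34.5 = 0.3280

0.3280


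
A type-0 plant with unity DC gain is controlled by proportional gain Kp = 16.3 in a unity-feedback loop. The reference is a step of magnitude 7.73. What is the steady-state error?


e_ss = R/(1 + Kp) = 7.73/(1 + 16.3) = 7.73/17.3000 = 0.4468

0.4468


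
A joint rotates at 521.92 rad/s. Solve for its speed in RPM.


RPM = 521.92 * 60/(2*pi) = 4983.9689

4983.9689 RPM


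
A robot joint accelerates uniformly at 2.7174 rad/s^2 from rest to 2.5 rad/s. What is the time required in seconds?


t = delta_omega / alpha = 2.5 / 2.7174 = 0.9200

0.9200 s


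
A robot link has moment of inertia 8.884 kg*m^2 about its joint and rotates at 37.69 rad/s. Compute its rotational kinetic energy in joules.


KE = (1/2)*I*omega^2 = 0.5*8.884*37.69^2 = 6310.0214

6310.0214 J


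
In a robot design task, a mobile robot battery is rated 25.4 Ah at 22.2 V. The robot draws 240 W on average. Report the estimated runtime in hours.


E = 25.4*22.2 = 563.8800 Wh
t = E/P = 563.8800/240 = 2.3495

2.3495 hours


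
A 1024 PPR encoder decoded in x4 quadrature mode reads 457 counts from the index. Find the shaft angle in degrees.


angle = counts * 360 / (PPR*4) = 457 * 360 / 4096 = 40.1660

40.1660 degrees


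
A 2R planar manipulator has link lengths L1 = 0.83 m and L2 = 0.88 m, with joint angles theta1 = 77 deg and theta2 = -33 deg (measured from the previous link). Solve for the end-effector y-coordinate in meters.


y = L1*sin(th1) + L2*sin(th1+th2) = 0.83*sin(77 deg) + 0.88*sin(44 deg) = 1.4200

1.4200 m


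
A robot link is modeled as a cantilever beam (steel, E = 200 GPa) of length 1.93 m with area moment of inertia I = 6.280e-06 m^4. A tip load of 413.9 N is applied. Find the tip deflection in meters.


delta = F*L^3/(3*E*I) = 413.9*1.93^3/(3*2.000e+11*6.280e-06)
      = 2975.5506923/3768000 = 7.8969e-04

7.8969e-04 m


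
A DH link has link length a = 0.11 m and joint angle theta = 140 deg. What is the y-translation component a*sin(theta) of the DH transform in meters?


a*sin(theta) = 0.11*sin(140 deg) = 0.0707

0.0707 m


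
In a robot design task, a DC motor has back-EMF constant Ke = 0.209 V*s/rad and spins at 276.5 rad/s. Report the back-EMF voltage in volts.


V_emf = Ke * omega = 0.209*276.5 = 57.7885

57.7885 V


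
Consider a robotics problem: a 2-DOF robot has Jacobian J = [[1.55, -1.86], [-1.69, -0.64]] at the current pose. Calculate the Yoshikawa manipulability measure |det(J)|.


det(J) = 1.55*-0.64 - (-1.86)*(-1.69) = -4.1354
|det(J)| = 4.1354

4.1354


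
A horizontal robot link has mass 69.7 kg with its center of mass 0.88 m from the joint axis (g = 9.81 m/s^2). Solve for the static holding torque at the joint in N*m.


tau = m*g*L = 69.7 * 9.81 * 0.88 = 601.7062

601.7062 N*m


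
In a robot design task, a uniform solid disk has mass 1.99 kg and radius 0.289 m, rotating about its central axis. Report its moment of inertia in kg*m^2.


I = (1/2)*m*R^2 = 0.5*1.99*0.289^2 = 0.0831

0.0831 kg*m^2


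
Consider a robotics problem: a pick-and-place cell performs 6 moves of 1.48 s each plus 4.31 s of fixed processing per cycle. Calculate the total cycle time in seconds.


T = 6*1.48 + 4.31 = 13.1900

13.1900 s


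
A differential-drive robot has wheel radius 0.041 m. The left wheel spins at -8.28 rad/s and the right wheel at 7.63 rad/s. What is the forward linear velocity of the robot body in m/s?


v = r*(wR + wL)/2 = 0.041*(7.63 + -8.28)/2 = -0.0133

-0.0133 m/s


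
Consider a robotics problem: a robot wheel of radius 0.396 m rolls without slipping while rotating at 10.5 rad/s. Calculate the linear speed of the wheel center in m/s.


v = omega * r = 10.5 * 0.396 = 4.1580

4.1580 m/s


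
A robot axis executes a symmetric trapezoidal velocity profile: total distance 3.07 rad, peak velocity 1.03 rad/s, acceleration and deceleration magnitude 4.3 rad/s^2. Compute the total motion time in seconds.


t_acc = v/a = 1.03/4.3 = 0.239535 s
d_acc = v^2/(2a) = 0.123360 rad (each ramp)
d_cruise = 3.07 - 2*0.123360 = 2.823280 rad
t_cruise = 2.823280/1.03 = 2.741049 s
t_total = 2*0.239535 + 2.741049 = 3.2201

3.2201 s


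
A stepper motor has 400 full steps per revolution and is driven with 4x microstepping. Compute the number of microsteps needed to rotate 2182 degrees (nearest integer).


step_size = 360/(400*4) = 360/1600 = 0.225000 deg
n = 2182/(360/1600) = 2182*1600/360 = 9697.7778 -> 9698

9698 steps


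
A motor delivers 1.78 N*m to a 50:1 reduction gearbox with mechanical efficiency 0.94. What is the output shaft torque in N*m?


tau_out = tau_in * N * eta = 1.78 * 50 * 0.94 = 83.6600

83.6600 N*m


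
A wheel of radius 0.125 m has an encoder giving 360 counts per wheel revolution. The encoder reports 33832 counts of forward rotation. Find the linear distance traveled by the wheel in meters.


revs = 33832/360 = 93.977778
d = revs * 2*pi*r = 93.977778 * 2*pi*0.125 = 73.8100

73.8100 m


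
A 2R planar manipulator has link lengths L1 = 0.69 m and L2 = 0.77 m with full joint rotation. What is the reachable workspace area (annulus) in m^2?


r_max = L1 + L2 = 1.4600, r_min = |L1 - L2| = 0.0800
A = pi*(r_max^2 - r_min^2) = pi*(2.1316 - 0.0064) = 6.6765

6.6765 m^2


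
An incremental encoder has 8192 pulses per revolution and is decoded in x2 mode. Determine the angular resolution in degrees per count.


resolution = 360 / (PPR * 2) = 360 / 16384 = 0.0220

0.0220 degrees


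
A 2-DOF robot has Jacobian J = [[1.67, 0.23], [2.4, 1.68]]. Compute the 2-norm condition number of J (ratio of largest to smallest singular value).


JJ^T eigenvalues: trace(JJ^T) = 11.4242, det(JJ^T) = det(J)^2 = 5.07871296
s_max^2 = (11.4242 + sqrt(110.19749380))/2 = 10.96084970
s_min^2 = (11.4242 - sqrt(110.19749380))/2 = 0.46335030
kappa = s_max/s_min = sqrt(10.96084970/0.46335030) = 4.8637

4.8637


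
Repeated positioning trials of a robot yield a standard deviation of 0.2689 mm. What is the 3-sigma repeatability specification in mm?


repeatability = 3*sigma = 3*0.2689 = 0.8067

0.8067 mm


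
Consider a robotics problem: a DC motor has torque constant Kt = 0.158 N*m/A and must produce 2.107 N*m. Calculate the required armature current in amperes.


I = tau / Kt = 2.107/0.158 = 13.3354

13.3354 A


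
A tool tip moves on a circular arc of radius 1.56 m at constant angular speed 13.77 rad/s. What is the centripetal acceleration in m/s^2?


a_c = omega^2 * r = 13.77^2 * 1.56 = 295.7961

295.7961 m/s^2


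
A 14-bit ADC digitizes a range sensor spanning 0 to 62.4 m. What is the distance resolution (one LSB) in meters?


res = range / 2^n = 62.4/2^14 = 62.4/16384 = 0.0038

0.0038 m


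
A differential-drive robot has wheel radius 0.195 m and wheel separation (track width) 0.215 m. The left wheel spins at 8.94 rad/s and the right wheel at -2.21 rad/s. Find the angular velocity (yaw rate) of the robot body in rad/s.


omega = r*(wR - wL)/L = 0.195*(-2.21 - (8.94))/0.215 = -10.1128

-10.1128 rad/s


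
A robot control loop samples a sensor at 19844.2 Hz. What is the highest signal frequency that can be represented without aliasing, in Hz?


f_max = f_s/2 = 19844.2/2 = 9922.1000

9922.1000 Hz


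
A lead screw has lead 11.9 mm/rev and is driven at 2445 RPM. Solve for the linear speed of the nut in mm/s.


v = lead * (RPM/60) = 11.9*2445/60 = 484.9250

484.9250 mm/s


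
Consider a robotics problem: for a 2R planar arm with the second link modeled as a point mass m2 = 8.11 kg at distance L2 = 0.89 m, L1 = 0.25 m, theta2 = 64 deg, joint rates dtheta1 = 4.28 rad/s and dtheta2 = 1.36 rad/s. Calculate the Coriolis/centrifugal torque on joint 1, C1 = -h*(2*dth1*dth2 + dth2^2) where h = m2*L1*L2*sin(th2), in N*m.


h = m2*L1*L2*sin(th2) = 8.11*0.25*0.89*sin(64 deg) = 1.621851
C1 = -h*(2*4.28*1.36 + 1.36^2) = -1.621851*13.4912 = -21.8807

-21.8807 N*m


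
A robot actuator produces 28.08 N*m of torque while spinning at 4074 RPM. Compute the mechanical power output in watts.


omega = 4074 * 2*pi/60 = 426.628282 rad/s
P = tau * omega = 28.08 * 426.628282 = 11979.7222

11979.7222 W


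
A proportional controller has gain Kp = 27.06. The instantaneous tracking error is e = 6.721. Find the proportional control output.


u_P = Kp * e = 27.06 * 6.721 = 181.8703

181.8703


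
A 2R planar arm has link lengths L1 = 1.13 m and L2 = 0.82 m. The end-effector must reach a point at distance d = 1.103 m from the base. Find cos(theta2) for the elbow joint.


cos(th2) = (d^2 - L1^2 - L2^2)/(2*L1*L2) = (1.103^2 - 1.13^2 - 0.82^2)/(2*1.13*0.82) = -0.3954

-0.3954


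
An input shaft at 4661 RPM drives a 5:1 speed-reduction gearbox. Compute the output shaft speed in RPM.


omega_out = omega_in / N = 4661 / 5 = 932.2000

932.2000 RPM


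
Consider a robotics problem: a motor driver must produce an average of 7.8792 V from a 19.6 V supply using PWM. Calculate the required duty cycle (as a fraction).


D = V_avg/V_supply = 7.8792/19.6 = 0.4020

0.4020


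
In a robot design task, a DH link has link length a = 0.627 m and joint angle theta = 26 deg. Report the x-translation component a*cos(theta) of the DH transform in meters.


a*cos(theta) = 0.627*cos(26 deg) = 0.5635

0.5635 m


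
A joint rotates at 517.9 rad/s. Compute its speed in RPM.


RPM = 517.9 * 60/(2*pi) = 4945.5807

4945.5807 RPM


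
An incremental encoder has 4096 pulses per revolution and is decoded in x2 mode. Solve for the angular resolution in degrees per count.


resolution = 360 / (PPR * 2) = 360 / 8192 = 0.0439

0.0439 degrees


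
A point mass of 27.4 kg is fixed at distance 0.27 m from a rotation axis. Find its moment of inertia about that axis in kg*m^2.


I = m*r^2 = 27.4*0.27^2 = 1.9975

1.9975 kg*m^2


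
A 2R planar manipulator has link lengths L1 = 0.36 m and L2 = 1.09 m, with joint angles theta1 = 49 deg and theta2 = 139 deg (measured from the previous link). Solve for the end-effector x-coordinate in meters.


x = L1*cos(th1) + L2*cos(th1+th2) = 0.36*cos(49 deg) + 1.09*cos(188 deg) = -0.8432

-0.8432 m


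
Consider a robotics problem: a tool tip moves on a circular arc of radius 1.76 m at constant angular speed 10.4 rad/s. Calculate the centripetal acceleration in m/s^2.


a_c = omega^2 * r = 10.4^2 * 1.76 = 190.3616

190.3616 m/s^2


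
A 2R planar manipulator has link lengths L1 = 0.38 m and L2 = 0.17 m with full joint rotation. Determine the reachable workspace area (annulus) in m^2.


r_max = L1 + L2 = 0.5500, r_min = |L1 - L2| = 0.2100
A = pi*(r_max^2 - r_min^2) = pi*(0.3025 - 0.0441) = 0.8118

0.8118 m^2


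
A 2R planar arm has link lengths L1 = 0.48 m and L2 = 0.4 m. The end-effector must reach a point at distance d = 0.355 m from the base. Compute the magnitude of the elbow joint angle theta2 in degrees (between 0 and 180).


cos(th2) = (d^2 - L1^2 - L2^2)/(2*L1*L2) = (0.355^2 - 0.48^2 - 0.4^2)/(2*0.48*0.4) = -0.68847656
th2 = acos(-0.68847656) = 133.5096 deg

133.5096 degrees


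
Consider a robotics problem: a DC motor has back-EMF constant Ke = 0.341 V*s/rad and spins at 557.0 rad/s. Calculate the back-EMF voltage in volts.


V_emf = Ke * omega = 0.341*557.0 = 189.9370

189.9370 V


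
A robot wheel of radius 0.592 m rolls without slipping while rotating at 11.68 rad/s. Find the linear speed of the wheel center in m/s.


v = omega * r = 11.68 * 0.592 = 6.9146

6.9146 m/s


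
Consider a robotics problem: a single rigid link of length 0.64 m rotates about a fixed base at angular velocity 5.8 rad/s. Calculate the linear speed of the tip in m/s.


v = L*omega = 0.64 * 5.8 = 3.7120

3.7120 m/s


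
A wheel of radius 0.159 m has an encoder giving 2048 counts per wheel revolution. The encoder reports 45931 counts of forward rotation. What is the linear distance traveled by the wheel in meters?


revs = 45931/2048 = 22.427246
d = revs * 2*pi*r = 22.427246 * 2*pi*0.159 = 22.4054

22.4054 m


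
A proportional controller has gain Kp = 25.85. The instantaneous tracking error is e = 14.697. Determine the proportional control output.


u_P = Kp * e = 25.85 * 14.697 = 379.9174

379.9174


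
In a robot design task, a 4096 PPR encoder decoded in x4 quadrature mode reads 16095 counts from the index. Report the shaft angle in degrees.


angle = counts * 360 / (PPR*4) = 16095 * 360 / 16384 = 353.6499

353.6499 degrees


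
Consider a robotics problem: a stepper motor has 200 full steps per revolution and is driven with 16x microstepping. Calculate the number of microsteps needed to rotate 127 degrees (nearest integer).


step_size = 360/(200*16) = 360/3200 = 0.112500 deg
n = 127/(360/3200) = 127*3200/360 = 1128.8889 -> 1129

1129 steps


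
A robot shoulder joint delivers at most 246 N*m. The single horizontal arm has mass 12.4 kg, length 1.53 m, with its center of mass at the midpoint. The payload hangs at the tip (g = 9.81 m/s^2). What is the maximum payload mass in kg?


tau_arm = m_arm*g*(L/2) = 12.4*9.81*1.53/2 = 93.0577 N*m
tau_payload = tau_max - tau_arm = 246 - 93.0577 = 152.9423
m_payload = tau_payload / (g*L) = 152.9423 / (9.81*1.53) = 10.1898

10.1898 kg


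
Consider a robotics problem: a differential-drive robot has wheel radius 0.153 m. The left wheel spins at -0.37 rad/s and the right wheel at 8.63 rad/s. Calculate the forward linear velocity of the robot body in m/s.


v = r*(wR + wL)/2 = 0.153*(8.63 + -0.37)/2 = 0.6319

0.6319 m/s


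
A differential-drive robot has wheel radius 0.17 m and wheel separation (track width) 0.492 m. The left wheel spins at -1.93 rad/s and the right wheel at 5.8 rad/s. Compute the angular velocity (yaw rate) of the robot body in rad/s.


omega = r*(wR - wL)/L = 0.17*(5.8 - (-1.93))/0.492 = 2.6709

2.6709 rad/s


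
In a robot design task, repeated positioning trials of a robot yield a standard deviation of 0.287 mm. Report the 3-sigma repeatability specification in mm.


repeatability = 3*sigma = 3*0.287 = 0.8610

0.8610 mm


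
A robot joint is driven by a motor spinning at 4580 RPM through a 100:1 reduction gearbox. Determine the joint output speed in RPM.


omega_joint = omega_motor / N = 4580 / 100 = 45.8000

45.8000 RPM


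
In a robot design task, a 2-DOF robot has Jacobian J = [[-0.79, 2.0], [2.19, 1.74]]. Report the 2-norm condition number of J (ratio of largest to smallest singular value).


JJ^T eigenvalues: trace(JJ^T) = 12.4478, det(JJ^T) = det(J)^2 = 33.11542116
s_max^2 = (12.4478 + sqrt(22.48604020))/2 = 8.59487238
s_min^2 = (12.4478 - sqrt(22.48604020))/2 = 3.85292762
kappa = s_max/s_min = sqrt(8.59487238/3.85292762) = 1.4936

1.4936


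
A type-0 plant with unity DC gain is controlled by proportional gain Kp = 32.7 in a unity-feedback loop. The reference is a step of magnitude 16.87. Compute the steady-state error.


e_ss = R/(1 + Kp) = 16.87/(1 + 32.7) = 16.87/33.7000 = 0.5006

0.5006


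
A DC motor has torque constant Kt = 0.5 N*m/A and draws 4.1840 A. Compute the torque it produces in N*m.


tau = Kt * I = 0.5*4.1840 = 2.0920

2.0920 N*m


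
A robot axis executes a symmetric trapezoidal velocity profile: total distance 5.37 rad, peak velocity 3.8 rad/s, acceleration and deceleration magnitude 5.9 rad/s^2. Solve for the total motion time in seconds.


t_acc = v/a = 3.8/5.9 = 0.644068 s
d_acc = v^2/(2a) = 1.223729 rad (each ramp)
d_cruise = 5.37 - 2*1.223729 = 2.922542 rad
t_cruise = 2.922542/3.8 = 0.769090 s
t_total = 2*0.644068 + 0.769090 = 2.0572

2.0572 s


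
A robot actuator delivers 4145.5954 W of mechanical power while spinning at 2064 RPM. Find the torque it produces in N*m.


omega = 2064 * 2*pi/60 = 216.141575 rad/s
tau = P / omega = 4145.5954 / 216.141575 = 19.1800

19.1800 N*m


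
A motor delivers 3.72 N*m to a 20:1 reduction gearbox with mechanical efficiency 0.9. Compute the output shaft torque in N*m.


tau_out = tau_in * N * eta = 3.72 * 20 * 0.9 = 66.9600

66.9600 N*m


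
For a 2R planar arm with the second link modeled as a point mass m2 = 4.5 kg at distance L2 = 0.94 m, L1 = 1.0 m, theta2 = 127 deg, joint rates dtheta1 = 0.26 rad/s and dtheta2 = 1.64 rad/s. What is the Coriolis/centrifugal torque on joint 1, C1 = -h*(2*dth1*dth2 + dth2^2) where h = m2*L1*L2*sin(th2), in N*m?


h = m2*L1*L2*sin(th2) = 4.5*1.0*0.94*sin(127 deg) = 3.378228
C1 = -h*(2*0.26*1.64 + 1.64^2) = -3.378228*3.5424 = -11.9670

-11.9670 N*m


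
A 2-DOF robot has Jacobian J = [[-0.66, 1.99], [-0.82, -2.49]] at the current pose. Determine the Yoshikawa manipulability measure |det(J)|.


det(J) = -0.66*-2.49 - (1.99)*(-0.82) = 3.2752
|det(J)| = 3.2752

3.2752


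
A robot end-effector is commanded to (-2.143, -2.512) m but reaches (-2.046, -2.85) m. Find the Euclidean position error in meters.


dx = -2.046 - (-2.143) = 0.0970, dy = -2.85 - (-2.512) = -0.3380
err = sqrt(0.009409 + 0.114244) = 0.3516

0.3516 m


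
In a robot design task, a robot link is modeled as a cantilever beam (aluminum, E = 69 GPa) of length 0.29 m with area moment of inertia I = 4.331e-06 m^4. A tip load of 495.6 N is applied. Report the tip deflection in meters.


delta = F*L^3/(3*E*I) = 495.6*0.29^3/(3*6.900e+10*4.331e-06)
      = 12.0871884/896517 = 1.3482e-05

1.3482e-05 m


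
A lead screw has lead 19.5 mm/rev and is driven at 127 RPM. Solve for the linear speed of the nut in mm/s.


v = lead * (RPM/60) = 19.5*127/60 = 41.2750

41.2750 mm/s


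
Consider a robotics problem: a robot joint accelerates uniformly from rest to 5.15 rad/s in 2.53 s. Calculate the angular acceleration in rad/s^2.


alpha = delta_omega / t = 5.15 / 2.53 = 2.0356

2.0356 rad/s^2


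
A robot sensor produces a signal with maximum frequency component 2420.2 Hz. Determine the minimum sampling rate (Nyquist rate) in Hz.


f_s,min = 2*f_max = 2*2420.2 = 4840.4000

4840.4000 Hz


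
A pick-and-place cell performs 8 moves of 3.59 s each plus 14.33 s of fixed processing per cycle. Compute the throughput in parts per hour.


T_cycle = 8*3.59 + 14.33 = 43.0500 s
rate = 3600/T = 83.6237

83.6237 parts/hour


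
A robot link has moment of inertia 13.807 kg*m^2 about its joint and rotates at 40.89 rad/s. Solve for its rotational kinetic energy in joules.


KE = (1/2)*I*omega^2 = 0.5*13.807*40.89^2 = 11542.5975

11542.5975 J


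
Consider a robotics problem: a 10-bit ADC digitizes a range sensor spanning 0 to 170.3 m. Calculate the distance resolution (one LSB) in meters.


res = range / 2^n = 170.3/2^10 = 170.3/1024 = 0.1663

0.1663 m


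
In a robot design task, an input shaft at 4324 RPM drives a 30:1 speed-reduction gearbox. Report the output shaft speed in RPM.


omega_out = omega_in / N = 4324 / 30 = 144.1333

144.1333 RPM


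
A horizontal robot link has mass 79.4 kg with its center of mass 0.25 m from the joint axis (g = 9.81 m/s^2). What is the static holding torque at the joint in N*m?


tau = m*g*L = 79.4 * 9.81 * 0.25 = 194.7285

194.7285 N*m


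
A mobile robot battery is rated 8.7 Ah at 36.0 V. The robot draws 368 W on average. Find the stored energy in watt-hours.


E = capacity * V = 8.7*36.0 = 313.2000

313.2000 Wh


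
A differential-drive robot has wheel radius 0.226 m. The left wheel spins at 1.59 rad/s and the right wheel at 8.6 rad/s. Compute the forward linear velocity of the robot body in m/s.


v = r*(wR + wL)/2 = 0.226*(8.6 + 1.59)/2 = 1.1515

1.1515 m/s


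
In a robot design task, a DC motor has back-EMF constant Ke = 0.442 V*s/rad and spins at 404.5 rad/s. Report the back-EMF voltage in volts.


V_emf = Ke * omega = 0.442*404.5 = 178.7890

178.7890 V


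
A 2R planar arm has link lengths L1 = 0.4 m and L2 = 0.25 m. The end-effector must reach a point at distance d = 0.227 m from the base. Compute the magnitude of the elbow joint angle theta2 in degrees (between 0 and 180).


cos(th2) = (d^2 - L1^2 - L2^2)/(2*L1*L2) = (0.227^2 - 0.4^2 - 0.25^2)/(2*0.4*0.25) = -0.85485500
th2 = acos(-0.85485500) = 148.7437 deg

148.7437 degrees


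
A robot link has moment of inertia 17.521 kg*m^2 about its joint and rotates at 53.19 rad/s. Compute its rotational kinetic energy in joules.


KE = (1/2)*I*omega^2 = 0.5*17.521*53.19^2 = 24784.9972

24784.9972 J


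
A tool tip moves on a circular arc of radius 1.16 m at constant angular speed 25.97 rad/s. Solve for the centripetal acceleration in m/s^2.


a_c = omega^2 * r = 25.97^2 * 1.16 = 782.3514

782.3514 m/s^2


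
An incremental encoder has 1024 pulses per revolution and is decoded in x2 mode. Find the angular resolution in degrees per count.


resolution = 360 / (PPR * 2) = 360 / 2048 = 0.1758

0.1758 degrees


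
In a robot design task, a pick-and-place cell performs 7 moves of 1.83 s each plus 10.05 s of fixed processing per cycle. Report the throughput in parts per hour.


T_cycle = 7*1.83 + 10.05 = 22.8600 s
rate = 3600/T = 157.4803

157.4803 parts/hour


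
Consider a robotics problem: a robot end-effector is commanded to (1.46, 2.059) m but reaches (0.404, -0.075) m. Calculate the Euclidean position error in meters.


dx = 0.404 - (1.46) = -1.0560, dy = -0.075 - (2.059) = -2.1340
err = sqrt(1.115136 + 4.553956) = 2.3810

2.3810 m


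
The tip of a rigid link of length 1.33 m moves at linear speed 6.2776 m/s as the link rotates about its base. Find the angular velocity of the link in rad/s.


omega = v / L = 6.2776 / 1.33 = 4.7200

4.7200 rad/s


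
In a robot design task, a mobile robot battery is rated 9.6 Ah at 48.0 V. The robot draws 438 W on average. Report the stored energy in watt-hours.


E = capacity * V = 9.6*48.0 = 460.8000

460.8000 Wh


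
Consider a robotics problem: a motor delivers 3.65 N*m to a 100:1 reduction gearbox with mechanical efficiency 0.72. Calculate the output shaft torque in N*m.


tau_out = tau_in * N * eta = 3.65 * 100 * 0.72 = 262.8000

262.8000 N*m


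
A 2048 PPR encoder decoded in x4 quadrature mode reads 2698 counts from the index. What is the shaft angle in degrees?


angle = counts * 360 / (PPR*4) = 2698 * 360 / 8192 = 118.5645

118.5645 degrees


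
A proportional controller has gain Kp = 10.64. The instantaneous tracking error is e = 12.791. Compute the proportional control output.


u_P = Kp * e = 10.64 * 12.791 = 136.0962

136.0962


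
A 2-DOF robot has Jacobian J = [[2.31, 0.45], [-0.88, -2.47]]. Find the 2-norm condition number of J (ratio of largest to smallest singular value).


JJ^T eigenvalues: trace(JJ^T) = 12.4139, det(JJ^T) = det(J)^2 = 28.19291409
s_max^2 = (12.4139 + sqrt(41.33325685))/2 = 9.42149728
s_min^2 = (12.4139 - sqrt(41.33325685))/2 = 2.99240272
kappa = s_max/s_min = sqrt(9.42149728/2.99240272) = 1.7744

1.7744


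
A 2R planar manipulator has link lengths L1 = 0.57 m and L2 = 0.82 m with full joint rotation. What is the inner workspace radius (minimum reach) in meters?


r_min = |L1 - L2| = |0.57 - 0.82| = 0.2500

0.2500 m


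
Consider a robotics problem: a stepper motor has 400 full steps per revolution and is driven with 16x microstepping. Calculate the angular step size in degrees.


step = 360/(400*16) = 360/6400 = 0.0563

0.0563 degrees


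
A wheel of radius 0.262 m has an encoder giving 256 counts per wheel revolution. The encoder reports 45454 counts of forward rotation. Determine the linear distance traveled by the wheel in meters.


revs = 45454/256 = 177.554688
d = revs * 2*pi*r = 177.554688 * 2*pi*0.262 = 292.2896

292.2896 m


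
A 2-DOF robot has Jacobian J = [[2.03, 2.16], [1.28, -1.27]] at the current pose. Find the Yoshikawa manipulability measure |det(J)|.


det(J) = 2.03*-1.27 - (2.16)*(1.28) = -5.3429
|det(J)| = 5.3429

5.3429


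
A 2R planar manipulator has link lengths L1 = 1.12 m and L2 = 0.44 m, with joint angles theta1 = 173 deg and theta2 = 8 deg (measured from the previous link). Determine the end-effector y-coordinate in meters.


y = L1*sin(th1) + L2*sin(th1+th2) = 1.12*sin(173 deg) + 0.44*sin(181 deg) = 0.1288

0.1288 m


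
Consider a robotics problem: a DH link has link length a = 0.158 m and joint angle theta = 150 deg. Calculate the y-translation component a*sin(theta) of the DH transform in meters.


a*sin(theta) = 0.158*sin(150 deg) = 0.0790

0.0790 m


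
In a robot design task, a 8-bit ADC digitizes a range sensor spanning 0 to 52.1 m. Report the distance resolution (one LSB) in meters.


res = range / 2^n = 52.1/2^8 = 52.1/256 = 0.2035

0.2035 m


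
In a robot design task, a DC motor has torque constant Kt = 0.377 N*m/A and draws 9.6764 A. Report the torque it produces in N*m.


tau = Kt * I = 0.377*9.6764 = 3.6480

3.6480 N*m


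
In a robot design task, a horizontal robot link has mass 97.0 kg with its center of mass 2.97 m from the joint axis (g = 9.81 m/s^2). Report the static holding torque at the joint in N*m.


tau = m*g*L = 97.0 * 9.81 * 2.97 = 2826.1629

2826.1629 N*m


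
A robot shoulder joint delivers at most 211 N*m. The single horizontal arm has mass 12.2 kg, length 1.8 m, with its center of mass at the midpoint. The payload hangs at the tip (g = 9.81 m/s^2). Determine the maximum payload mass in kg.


tau_arm = m_arm*g*(L/2) = 12.2*9.81*1.8/2 = 107.7138 N*m
tau_payload = tau_max - tau_arm = 211 - 107.7138 = 103.2862
m_payload = tau_payload / (g*L) = 103.2862 / (9.81*1.8) = 5.8493

5.8493 kg


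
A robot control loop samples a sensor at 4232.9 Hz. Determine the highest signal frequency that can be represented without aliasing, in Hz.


f_max = f_s/2 = 4232.9/2 = 2116.4500

2116.4500 Hz


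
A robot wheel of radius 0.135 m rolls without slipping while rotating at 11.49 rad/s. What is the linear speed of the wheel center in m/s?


v = omega * r = 11.49 * 0.135 = 1.5512

1.5512 m/s


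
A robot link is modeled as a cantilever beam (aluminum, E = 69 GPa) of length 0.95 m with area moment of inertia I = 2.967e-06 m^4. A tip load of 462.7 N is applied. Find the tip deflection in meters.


delta = F*L^3/(3*E*I) = 462.7*0.95^3/(3*6.900e+10*2.967e-06)
      = 396.7074125/614169 = 6.4593e-04

6.4593e-04 m


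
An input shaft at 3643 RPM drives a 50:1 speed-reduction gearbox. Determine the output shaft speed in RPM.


omega_out = omega_in / N = 3643 / 50 = 72.8600

72.8600 RPM


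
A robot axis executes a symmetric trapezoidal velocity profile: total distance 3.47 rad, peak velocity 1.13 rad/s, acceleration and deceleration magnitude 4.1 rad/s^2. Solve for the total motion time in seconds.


t_acc = v/a = 1.13/4.1 = 0.275610 s
d_acc = v^2/(2a) = 0.155720 rad (each ramp)
d_cruise = 3.47 - 2*0.155720 = 3.158560 rad
t_cruise = 3.158560/1.13 = 2.795186 s
t_total = 2*0.275610 + 2.795186 = 3.3464

3.3464 s


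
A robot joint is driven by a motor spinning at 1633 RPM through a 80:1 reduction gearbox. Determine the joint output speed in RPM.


omega_joint = omega_motor / N = 1633 / 80 = 20.4125

20.4125 RPM


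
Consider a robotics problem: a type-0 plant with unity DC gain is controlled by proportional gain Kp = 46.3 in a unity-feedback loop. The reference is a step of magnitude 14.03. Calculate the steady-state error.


e_ss = R/(1 + Kp) = 14.03/(1 + 46.3) = 14.03/47.3000 = 0.2966

0.2966


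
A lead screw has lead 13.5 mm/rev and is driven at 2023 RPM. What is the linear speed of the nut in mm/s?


v = lead * (RPM/60) = 13.5*2023/60 = 455.1750

455.1750 mm/s


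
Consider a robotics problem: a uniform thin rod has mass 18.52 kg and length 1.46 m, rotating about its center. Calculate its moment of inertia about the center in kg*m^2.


I = (1/12)*m*L^2 = (1/12)*18.52*1.46^2 = 3.2898

3.2898 kg*m^2


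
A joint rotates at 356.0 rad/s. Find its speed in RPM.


RPM = 356.0 * 60/(2*pi) = 3399.5496

3399.5496 RPM


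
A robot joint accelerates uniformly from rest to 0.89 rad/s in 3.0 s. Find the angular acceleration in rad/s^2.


alpha = delta_omega / t = 0.89 / 3.0 = 0.2967

0.2967 rad/s^2


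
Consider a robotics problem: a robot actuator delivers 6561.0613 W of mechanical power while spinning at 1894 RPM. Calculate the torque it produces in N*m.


omega = 1894 * 2*pi/60 = 198.339216 rad/s
tau = P / omega = 6561.0613 / 198.339216 = 33.0800

33.0800 N*m


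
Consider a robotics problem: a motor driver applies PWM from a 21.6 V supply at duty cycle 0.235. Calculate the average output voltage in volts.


V_avg = V_supply * D = 21.6*0.235 = 5.0760

5.0760 V


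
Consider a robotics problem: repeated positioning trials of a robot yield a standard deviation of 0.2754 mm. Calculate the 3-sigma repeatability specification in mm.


repeatability = 3*sigma = 3*0.2754 = 0.8262

0.8262 mm


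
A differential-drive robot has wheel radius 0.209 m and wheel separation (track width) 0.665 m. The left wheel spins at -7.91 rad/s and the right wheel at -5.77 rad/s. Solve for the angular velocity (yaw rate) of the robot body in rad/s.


omega = r*(wR - wL)/L = 0.209*(-5.77 - (-7.91))/0.665 = 0.6726

0.6726 rad/s


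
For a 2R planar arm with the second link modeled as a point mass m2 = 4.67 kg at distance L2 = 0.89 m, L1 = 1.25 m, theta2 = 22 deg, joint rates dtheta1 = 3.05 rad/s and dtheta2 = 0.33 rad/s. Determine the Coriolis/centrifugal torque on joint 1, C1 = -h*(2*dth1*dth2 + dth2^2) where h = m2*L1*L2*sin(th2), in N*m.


h = m2*L1*L2*sin(th2) = 4.67*1.25*0.89*sin(22 deg) = 1.946222
C1 = -h*(2*3.05*0.33 + 0.33^2) = -1.946222*2.1219 = -4.1297

-4.1297 N*m


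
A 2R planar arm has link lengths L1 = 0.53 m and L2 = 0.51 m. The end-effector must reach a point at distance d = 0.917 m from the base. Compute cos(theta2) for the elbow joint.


cos(th2) = (d^2 - L1^2 - L2^2)/(2*L1*L2) = (0.917^2 - 0.53^2 - 0.51^2)/(2*0.53*0.51) = 0.5547

0.5547


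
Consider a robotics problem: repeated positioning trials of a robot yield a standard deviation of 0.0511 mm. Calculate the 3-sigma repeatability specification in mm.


repeatability = 3*sigma = 3*0.0511 = 0.1533

0.1533 mm


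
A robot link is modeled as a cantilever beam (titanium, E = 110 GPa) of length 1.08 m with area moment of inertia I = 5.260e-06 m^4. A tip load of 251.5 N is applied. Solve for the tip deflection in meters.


delta = F*L^3/(3*E*I) = 251.5*1.08^3/(3*1.100e+11*5.260e-06)
      = 316.817568/1735800 = 1.8252e-04

1.8252e-04 m


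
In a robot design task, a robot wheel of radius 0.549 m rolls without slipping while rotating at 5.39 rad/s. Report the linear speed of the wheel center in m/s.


v = omega * r = 5.39 * 0.549 = 2.9591

2.9591 m/s


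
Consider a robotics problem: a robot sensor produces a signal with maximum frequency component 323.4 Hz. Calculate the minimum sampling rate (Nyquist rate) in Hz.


f_s,min = 2*f_max = 2*323.4 = 646.8000

646.8000 Hz


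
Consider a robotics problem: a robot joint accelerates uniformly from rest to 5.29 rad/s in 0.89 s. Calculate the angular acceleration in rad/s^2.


alpha = delta_omega / t = 5.29 / 0.89 = 5.9438

5.9438 rad/s^2


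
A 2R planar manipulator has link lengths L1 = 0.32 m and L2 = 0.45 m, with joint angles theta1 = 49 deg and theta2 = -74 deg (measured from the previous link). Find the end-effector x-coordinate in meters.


x = L1*cos(th1) + L2*cos(th1+th2) = 0.32*cos(49 deg) + 0.45*cos(-25 deg) = 0.6178

0.6178 m


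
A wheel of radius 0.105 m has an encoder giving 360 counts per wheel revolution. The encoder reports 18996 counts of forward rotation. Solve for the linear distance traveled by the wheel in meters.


revs = 18996/360 = 52.766667
d = revs * 2*pi*r = 52.766667 * 2*pi*0.105 = 34.8120

34.8120 m


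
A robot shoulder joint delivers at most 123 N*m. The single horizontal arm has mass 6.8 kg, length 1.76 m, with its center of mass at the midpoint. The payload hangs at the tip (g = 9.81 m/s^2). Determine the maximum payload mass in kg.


tau_arm = m_arm*g*(L/2) = 6.8*9.81*1.76/2 = 58.7030 N*m
tau_payload = tau_max - tau_arm = 123 - 58.7030 = 64.2970
m_payload = tau_payload / (g*L) = 64.2970 / (9.81*1.76) = 3.7240

3.7240 kg


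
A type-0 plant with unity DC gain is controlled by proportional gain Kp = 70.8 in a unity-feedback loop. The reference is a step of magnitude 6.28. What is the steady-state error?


e_ss = R/(1 + Kp) = 6.28/(1 + 70.8) = 6.28/71.8000 = 0.0875

0.0875


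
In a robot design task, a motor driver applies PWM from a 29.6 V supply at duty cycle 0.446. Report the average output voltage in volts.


V_avg = V_supply * D = 29.6*0.446 = 13.2016

13.2016 V


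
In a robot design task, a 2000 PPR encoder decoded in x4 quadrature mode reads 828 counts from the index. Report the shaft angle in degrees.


angle = counts * 360 / (PPR*4) = 828 * 360 / 8000 = 37.2600

37.2600 degrees


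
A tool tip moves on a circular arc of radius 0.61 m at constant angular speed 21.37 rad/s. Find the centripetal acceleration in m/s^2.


a_c = omega^2 * r = 21.37^2 * 0.61 = 278.5729

278.5729 m/s^2


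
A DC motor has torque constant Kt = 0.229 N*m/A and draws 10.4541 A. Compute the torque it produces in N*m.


tau = Kt * I = 0.229*10.4541 = 2.3940

2.3940 N*m


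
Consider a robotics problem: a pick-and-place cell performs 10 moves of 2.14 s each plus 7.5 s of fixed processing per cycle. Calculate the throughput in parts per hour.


T_cycle = 10*2.14 + 7.5 = 28.9000 s
rate = 3600/T = 124.5675

124.5675 parts/hour


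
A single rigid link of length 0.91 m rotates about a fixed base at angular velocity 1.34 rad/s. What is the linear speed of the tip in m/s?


v = L*omega = 0.91 * 1.34 = 1.2194

1.2194 m/s


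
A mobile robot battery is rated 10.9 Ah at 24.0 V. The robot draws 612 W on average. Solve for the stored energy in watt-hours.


E = capacity * V = 10.9*24.0 = 261.6000

261.6000 Wh


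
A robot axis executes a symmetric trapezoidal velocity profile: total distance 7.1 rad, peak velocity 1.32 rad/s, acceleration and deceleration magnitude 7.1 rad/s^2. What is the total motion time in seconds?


t_acc = v/a = 1.32/7.1 = 0.185915 s
d_acc = v^2/(2a) = 0.122704 rad (each ramp)
d_cruise = 7.1 - 2*0.122704 = 6.854592 rad
t_cruise = 6.854592/1.32 = 5.192873 s
t_total = 2*0.185915 + 5.192873 = 5.5647

5.5647 s


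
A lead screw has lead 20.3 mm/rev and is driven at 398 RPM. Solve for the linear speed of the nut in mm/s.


v = lead * (RPM/60) = 20.3*398/60 = 134.6567

134.6567 mm/s


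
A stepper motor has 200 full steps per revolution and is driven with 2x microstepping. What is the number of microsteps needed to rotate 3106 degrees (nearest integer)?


step_size = 360/(200*2) = 360/400 = 0.900000 deg
n = 3106/(360/400) = 3106*400/360 = 3451.1111 -> 3451

3451 steps


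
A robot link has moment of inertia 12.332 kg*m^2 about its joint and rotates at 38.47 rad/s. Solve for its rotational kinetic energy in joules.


KE = (1/2)*I*omega^2 = 0.5*12.332*38.47^2 = 9125.3156

9125.3156 J


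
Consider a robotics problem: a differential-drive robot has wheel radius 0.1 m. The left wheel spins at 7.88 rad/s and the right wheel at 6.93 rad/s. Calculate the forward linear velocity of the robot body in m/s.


v = r*(wR + wL)/2 = 0.1*(6.93 + 7.88)/2 = 0.7405

0.7405 m/s


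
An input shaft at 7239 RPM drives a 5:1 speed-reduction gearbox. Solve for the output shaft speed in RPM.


omega_out = omega_in / N = 7239 / 5 = 1447.8000

1447.8000 RPM


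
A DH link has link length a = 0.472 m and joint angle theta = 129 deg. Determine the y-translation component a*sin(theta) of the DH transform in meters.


a*sin(theta) = 0.472*sin(129 deg) = 0.3668

0.3668 m


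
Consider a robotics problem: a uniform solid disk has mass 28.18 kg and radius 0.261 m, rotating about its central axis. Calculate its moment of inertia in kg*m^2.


I = (1/2)*m*R^2 = 0.5*28.18*0.261^2 = 0.9598

0.9598 kg*m^2


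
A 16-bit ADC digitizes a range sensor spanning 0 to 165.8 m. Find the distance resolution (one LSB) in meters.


res = range / 2^n = 165.8/2^16 = 165.8/65536 = 0.0025

0.0025 m


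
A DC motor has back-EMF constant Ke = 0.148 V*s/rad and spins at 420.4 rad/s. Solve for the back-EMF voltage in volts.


V_emf = Ke * omega = 0.148*420.4 = 62.2192

62.2192 V


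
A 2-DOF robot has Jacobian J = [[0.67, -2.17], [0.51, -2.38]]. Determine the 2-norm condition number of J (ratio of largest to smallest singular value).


JJ^T eigenvalues: trace(JJ^T) = 11.0823, det(JJ^T) = det(J)^2 = 0.23804641
s_max^2 = (11.0823 + sqrt(121.86518765))/2 = 11.06077833
s_min^2 = (11.0823 - sqrt(121.86518765))/2 = 0.02152167
kappa = s_max/s_min = sqrt(11.06077833/0.02152167) = 22.6702

22.6702


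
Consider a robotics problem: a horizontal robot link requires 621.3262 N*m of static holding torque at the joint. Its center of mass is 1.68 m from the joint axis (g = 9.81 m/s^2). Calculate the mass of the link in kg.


m = tau / (g*L) = 621.3262 / (9.81 * 1.68) = 37.7000

37.7000 kg


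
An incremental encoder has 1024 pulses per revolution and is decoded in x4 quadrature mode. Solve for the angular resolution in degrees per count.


resolution = 360 / (PPR * 4) = 360 / 4096 = 0.0879

0.0879 degrees


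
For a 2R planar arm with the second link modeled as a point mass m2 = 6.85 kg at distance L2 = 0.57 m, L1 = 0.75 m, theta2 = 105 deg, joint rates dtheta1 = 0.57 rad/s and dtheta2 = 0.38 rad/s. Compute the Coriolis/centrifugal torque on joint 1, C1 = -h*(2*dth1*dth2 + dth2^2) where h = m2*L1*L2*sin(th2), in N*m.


h = m2*L1*L2*sin(th2) = 6.85*0.75*0.57*sin(105 deg) = 2.828593
C1 = -h*(2*0.57*0.38 + 0.38^2) = -2.828593*0.5776 = -1.6338

-1.6338 N*m


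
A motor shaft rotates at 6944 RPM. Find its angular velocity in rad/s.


omega = 6944 * 2*pi/60 = 727.1740

727.1740 rad/s


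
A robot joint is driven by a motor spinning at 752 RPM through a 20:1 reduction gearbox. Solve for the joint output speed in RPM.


omega_joint = omega_motor / N = 752 / 20 = 37.6000

37.6000 RPM


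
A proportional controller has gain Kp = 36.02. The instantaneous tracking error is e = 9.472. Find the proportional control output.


u_P = Kp * e = 36.02 * 9.472 = 341.1814

341.1814


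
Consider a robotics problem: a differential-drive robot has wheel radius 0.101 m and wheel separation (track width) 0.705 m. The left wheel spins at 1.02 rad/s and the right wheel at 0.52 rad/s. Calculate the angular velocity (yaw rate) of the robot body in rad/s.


omega = r*(wR - wL)/L = 0.101*(0.52 - (1.02))/0.705 = -0.0716

-0.0716 rad/s


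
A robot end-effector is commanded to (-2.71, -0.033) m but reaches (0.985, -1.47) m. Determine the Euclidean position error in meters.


dx = 0.985 - (-2.71) = 3.6950, dy = -1.47 - (-0.033) = -1.4370
err = sqrt(13.653025 + 2.064969) = 3.9646

3.9646 m


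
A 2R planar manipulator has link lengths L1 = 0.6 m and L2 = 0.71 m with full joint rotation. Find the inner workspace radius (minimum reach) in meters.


r_min = |L1 - L2| = |0.6 - 0.71| = 0.1100

0.1100 m
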